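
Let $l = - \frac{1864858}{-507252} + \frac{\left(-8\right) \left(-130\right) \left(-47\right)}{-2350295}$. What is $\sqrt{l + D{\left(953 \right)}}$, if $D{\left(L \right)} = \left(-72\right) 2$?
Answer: $\frac{i \sqrt{1994153823898994424159006}}{119219183934} \approx 11.845 i$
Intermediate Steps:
$D{\left(L \right)} = -144$
$l = \frac{440776091087}{119219183934}$ ($l = \left(-1864858\right) \left(- \frac{1}{507252}\right) + 1040 \left(-47\right) \left(- \frac{1}{2350295}\right) = \frac{932429}{253626} - - \frac{9776}{470059} = \frac{932429}{253626} + \frac{9776}{470059} = \frac{440776091087}{119219183934} \approx 3.6972$)
$\sqrt{l + D{\left(953 \right)}} = \sqrt{\frac{440776091087}{119219183934} - 144} = \sqrt{- \frac{16726786395409}{119219183934}} = \frac{i \sqrt{1994153823898994424159006}}{119219183934}$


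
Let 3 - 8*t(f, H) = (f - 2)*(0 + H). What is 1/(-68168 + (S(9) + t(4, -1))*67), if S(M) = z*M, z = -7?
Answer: -8/578777 ≈ -1.3822e-5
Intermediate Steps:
S(M) = -7*M
t(f, H) = 3/8 - H*(-2 + f)/8 (t(f, H) = 3/8 - (f - 2)*(0 + H)/8 = 3/8 - (-2 + f)*H/8 = 3/8 - H*(-2 + f)/8)
1/(-68168 + (S(9) + t(4, -1))*67) = 1/(-68168 + (-7*9 + (3/8 + (¼)*(-1) - ⅛*(-1)*4))*67) = 1/(-68168 + (-63 + (3/8 - ¼ + ½))*67) = 1/(-68168 + (-63 + 5/8)*67) = 1/(-68168 - 499/8*67) = 1/(-68168 - 33433/8) = 1/(-578777/8) = -8/578777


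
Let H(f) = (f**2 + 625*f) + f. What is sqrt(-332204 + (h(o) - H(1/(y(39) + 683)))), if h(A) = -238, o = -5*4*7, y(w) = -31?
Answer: I*sqrt(141322832121)/652 ≈ 576.58*I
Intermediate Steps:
H(f) = f**2 + 626*f
o = -140 (o = -20*7 = -140)
sqrt(-332204 + (h(o) - H(1/(y(39) + 683)))) = sqrt(-332204 + (-238 - (626 + 1/(-31 + 683))/(-31 + 683))) = sqrt(-332204 + (-238 - (626 + 1/652)/652)) = sqrt(-332204 + (-238 - 408153/(652*652))) = sqrt(-332204 + (-238 - 1*408153/425104)) = sqrt(-332204 + (-238 - 408153/425104)) = sqrt(-332204 - 101582905/425104) = sqrt(-141322832121/425104) = I*sqrt(141322832121)/652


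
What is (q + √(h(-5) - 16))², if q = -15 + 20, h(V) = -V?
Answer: (5 + I*√11)² ≈ 14.0 + 33.166*I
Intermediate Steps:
q = 5
(q + √(h(-5) - 16))² = (5 + √(-1*(-5) - 16))² = (5 + √(5 - 16))² = (5 + √(-11))² = (5 + I*√11)²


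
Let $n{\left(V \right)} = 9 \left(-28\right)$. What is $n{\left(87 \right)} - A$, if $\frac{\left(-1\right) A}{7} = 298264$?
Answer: $2087596$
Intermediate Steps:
$A = -2087848$ ($A = \left(-7\right) 298264 = -2087848$)
$n{\left(V \right)} = -252$
$n{\left(87 \right)} - A = -252 - -2087848 = -252 + 2087848 = 2087596$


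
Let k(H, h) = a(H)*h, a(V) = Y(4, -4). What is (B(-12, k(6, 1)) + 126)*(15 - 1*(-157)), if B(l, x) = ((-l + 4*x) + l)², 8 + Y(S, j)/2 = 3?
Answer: 296872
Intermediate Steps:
Y(S, j) = -10 (Y(S, j) = -16 + 2*3 = -16 + 6 = -10)
a(V) = -10
k(H, h) = -10*h
B(l, x) = 16*x² (B(l, x) = (4*x)² = 16*x²)
(B(-12, k(6, 1)) + 126)*(15 - 1*(-157)) = (16*(-10*1)² + 126)*(15 - 1*(-157)) = (16*(-10)² + 126)*(15 + 157) = (16*100 + 126)*172 = (1600 + 126)*172 = 1726*172 = 296872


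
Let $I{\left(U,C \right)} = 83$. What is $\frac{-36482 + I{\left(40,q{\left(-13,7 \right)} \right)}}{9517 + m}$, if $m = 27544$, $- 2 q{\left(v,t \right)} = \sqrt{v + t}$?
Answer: $- \frac{36399}{37061} \approx -0.98214$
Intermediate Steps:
$q{\left(v,t \right)} = - \frac{\sqrt{t + v}}{2}$ ($q{\left(v,t \right)} = - \frac{\sqrt{v + t}}{2} = - \frac{\sqrt{t + v}}{2}$)
$\frac{-36482 + I{\left(40,q{\left(-13,7 \right)} \right)}}{9517 + m} = \frac{-36482 + 83}{9517 + 27544} = - \frac{36399}{37061}$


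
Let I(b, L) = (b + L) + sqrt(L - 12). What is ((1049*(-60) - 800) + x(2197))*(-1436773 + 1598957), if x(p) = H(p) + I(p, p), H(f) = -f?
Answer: -9981289912 + 162184*sqrt(2185) ≈ -9.9737e+9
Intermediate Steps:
I(b, L) = L + b + sqrt(-12 + L) (I(b, L) = (L + b) + sqrt(-12 + L) = L + b + sqrt(-12 + L))
x(p) = p + sqrt(-12 + p) (x(p) = -p + (p + p + sqrt(-12 + p)) = -p + (sqrt(-12 + p) + 2*p) = p + sqrt(-12 + p))
((1049*(-60) - 800) + x(2197))*(-1436773 + 1598957) = ((1049*(-60) - 800) + (2197 + sqrt(-12 + 2197)))*(-1436773 + 1598957) = ((-62940 - 800) + (2197 + sqrt(2185)))*162184 = (-63740 + (2197 + sqrt(2185)))*162184 = (-61543 + sqrt(2185))*162184 = -9981289912 + 162184*sqrt(2185)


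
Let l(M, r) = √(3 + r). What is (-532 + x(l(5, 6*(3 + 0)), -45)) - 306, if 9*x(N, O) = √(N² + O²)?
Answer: -838 + √2046/9 ≈ -832.97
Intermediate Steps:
x(N, O) = √(N² + O²)/9
(-532 + x(l(5, 6*(3 + 0)), -45)) - 306 = (-532 + √((√(3 + 6*(3 + 0)))² + (-45)²)/9) - 306 = (-532 + √((√(3 + 6*3))² + 2025)/9) - 306 = (-532 + √((√(3 + 18))² + 2025)/9) - 306 = (-532 + √((√21)² + 2025)/9) - 306 = (-532 + √(21 + 2025)/9) - 306 = (-532 + √2046/9) - 306 = -838 + √2046/9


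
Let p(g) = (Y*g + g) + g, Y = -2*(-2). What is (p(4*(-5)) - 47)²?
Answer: 27889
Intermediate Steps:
Y = 4
p(g) = 6*g (p(g) = (4*g + g) + g = 5*g + g = 6*g)
(p(4*(-5)) - 47)² = (6*(4*(-5)) - 47)² = (6*(-20) - 47)² = (-120 - 47)² = (-167)² = 27889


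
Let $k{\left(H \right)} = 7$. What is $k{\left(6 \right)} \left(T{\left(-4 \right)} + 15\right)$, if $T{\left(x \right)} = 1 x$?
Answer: $77$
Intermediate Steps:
$T{\left(x \right)} = x$
$k{\left(6 \right)} \left(T{\left(-4 \right)} + 15\right) = 7 \left(-4 + 15\right) = 7 \cdot 11 = 77$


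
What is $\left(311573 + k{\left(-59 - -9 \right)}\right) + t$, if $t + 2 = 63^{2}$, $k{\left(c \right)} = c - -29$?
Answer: $315519$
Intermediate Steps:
$k{\left(c \right)} = 29 + c$ ($k{\left(c \right)} = c + 29 = 29 + c$)
$t = 3967$ ($t = -2 + 63^{2} = -2 + 3969 = 3967$)
$\left(311573 + k{\left(-59 - -9 \right)}\right) + t = \left(311573 + \left(29 - 50\right)\right) + 3967 = \left(311573 - 21\right) + 3967 = 311552 + 3967 = 315519$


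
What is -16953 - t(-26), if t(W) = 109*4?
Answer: -17389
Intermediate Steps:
t(W) = 436
-16953 - t(-26) = -16953 - 1*436 = -16953 - 436 = -17389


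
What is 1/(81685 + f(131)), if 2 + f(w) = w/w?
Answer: 1/81684 ≈ 1.2242e-5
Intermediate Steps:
f(w) = -1 (f(w) = -2 + w/w = -2 + 1 = -1)
1/(81685 + f(131)) = 1/(81685 - 1) = 1/81684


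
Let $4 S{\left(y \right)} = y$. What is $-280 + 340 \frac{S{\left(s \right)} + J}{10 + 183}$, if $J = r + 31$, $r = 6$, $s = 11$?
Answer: $- \frac{40525}{193} \approx -209.97$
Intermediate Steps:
$S{\left(y \right)} = \frac{y}{4}$
$J = 37$ ($J = 6 + 31 = 37$)
$-280 + 340 \frac{S{\left(s \right)} + J}{10 + 183} = -280 + 340 \frac{\frac{1}{4} \cdot 11 + 37}{10 + 183} = -280 + 340 \frac{\frac{11}{4} + 37}{193} = -280 + 340 \cdot \frac{159}{4} \cdot \frac{1}{193} = -280 + 340 \cdot \frac{159}{772} = -280 + \frac{13515}{193} = - \frac{40525}{193}$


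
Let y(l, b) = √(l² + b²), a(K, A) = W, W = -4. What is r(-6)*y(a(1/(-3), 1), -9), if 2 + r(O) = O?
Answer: -8*√97 ≈ -78.791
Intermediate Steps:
r(O) = -2 + O
a(K, A) = -4
y(l, b) = √(b² + l²)
r(-6)*y(a(1/(-3), 1), -9) = (-2 - 6)*√((-9)² + (-4)²) = -8*√(81 + 16) = -8*√97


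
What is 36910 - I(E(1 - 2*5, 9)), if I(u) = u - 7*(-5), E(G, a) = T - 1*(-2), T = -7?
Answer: 36880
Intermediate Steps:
E(G, a) = -5 (E(G, a) = -7 - 1*(-2) = -7 + 2 = -5)
I(u) = 35 + u (I(u) = u + 35 = 35 + u)
36910 - I(E(1 - 2*5, 9)) = 36910 - (35 - 5) = 36910 - 1*30 = 36910 - 30 = 36880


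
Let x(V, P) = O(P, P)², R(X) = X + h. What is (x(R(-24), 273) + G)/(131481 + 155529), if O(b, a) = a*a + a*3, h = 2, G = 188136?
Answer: 21027812/1063 ≈ 19782.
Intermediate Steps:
O(b, a) = a² + 3*a
R(X) = 2 + X (R(X) = X + 2 = 2 + X)
x(V, P) = P²*(3 + P)² (x(V, P) = (P*(3 + P))² = P²*(3 + P)²)
(x(R(-24), 273) + G)/(131481 + 155529) = (273²*(3 + 273)² + 188136)/(131481 + 155529) = (74529*276² + 188136)/287010 = (74529*76176 + 188136)*(1/287010) = (5677321104 + 188136)*(1/287010) = 5677509240*(1/287010) = 21027812/1063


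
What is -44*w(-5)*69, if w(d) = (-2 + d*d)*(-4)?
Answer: 279312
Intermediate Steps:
w(d) = 8 - 4*d² (w(d) = (-2 + d²)*(-4) = 8 - 4*d²)
-44*w(-5)*69 = -44*(8 - 4*(-5)²)*69 = -44*(8 - 4*25)*69 = -44*(8 - 100)*69 = -44*(-92)*69 = 4048*69 = 279312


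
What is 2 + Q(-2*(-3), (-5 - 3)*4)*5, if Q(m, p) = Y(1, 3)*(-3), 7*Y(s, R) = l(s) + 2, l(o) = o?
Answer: -31/7 ≈ -4.4286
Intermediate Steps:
Y(s, R) = 2/7 + s/7 (Y(s, R) = (s + 2)/7 = (2 + s)/7 = 2/7 + s/7)
Q(m, p) = -9/7 (Q(m, p) = (2/7 + (⅐)*1)*(-3) = (2/7 + ⅐)*(-3) = (3/7)*(-3) = -9/7)
2 + Q(-2*(-3), (-5 - 3)*4)*5 = 2 - 9/7*5 = 2 - 45/7 = -31/7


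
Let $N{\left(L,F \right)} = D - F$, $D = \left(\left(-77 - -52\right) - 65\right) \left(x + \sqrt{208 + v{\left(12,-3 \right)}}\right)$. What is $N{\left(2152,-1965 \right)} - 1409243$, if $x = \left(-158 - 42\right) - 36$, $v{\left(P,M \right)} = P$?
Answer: $-1386038 - 180 \sqrt{55} \approx -1.3874 \cdot 10^{6}$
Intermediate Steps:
$x = -236$ ($x = -200 - 36 = -236$)
$D = 21240 - 180 \sqrt{55}$ ($D = \left(\left(-77 - -52\right) - 65\right) \left(-236 + \sqrt{208 + 12}\right) = \left(\left(-77 + 52\right) - 65\right) \left(-236 + \sqrt{220}\right) = \left(-25 - 65\right) \left(-236 + 2 \sqrt{55}\right) = - 90 \left(-236 + 2 \sqrt{55}\right) = 21240 - 180 \sqrt{55} \approx 19905.0$)
$N{\left(L,F \right)} = 21240 - F - 180 \sqrt{55}$ ($N{\left(L,F \right)} = \left(21240 - 180 \sqrt{55}\right) - F = 21240 - F - 180 \sqrt{55}$)
$N{\left(2152,-1965 \right)} - 1409243 = \left(21240 - -1965 - 180 \sqrt{55}\right) - 1409243 = \left(21240 + 1965 - 180 \sqrt{55}\right) - 1409243 = \left(23205 - 180 \sqrt{55}\right) - 1409243 = -1386038 - 180 \sqrt{55}$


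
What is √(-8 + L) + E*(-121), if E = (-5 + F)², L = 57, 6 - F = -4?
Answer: -3018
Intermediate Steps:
F = 10 (F = 6 - 1*(-4) = 6 + 4 = 10)
E = 25 (E = (-5 + 10)² = 5² = 25)
√(-8 + L) + E*(-121) = √(-8 + 57) + 25*(-121) = √49 - 3025 = 7 - 3025 = -3018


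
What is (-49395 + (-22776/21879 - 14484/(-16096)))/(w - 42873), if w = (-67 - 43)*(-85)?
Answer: 111507752915/75676965672 ≈ 1.4735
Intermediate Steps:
w = 9350 (w = -110*(-85) = 9350)
(-49395 + (-22776/21879 - 14484/(-16096)))/(w - 42873) = (-49395 + (-22776/21879 - 14484/(-16096)))/(9350 - 42873) = (-49395 + (-22776*1/21879 - 14484*(-1/16096)))/(-33523) = (-49395 + (-584/561 + 3621/4024))*(-1/33523) = (-49395 - 318635/2257464)*(-1/33523) = -111507752915/2257464*(-1/33523) = 111507752915/75676965672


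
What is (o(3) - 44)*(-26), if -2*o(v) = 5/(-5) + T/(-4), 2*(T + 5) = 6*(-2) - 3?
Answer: 9373/8 ≈ 1171.6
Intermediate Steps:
T = -25/2 (T = -5 + (6*(-2) - 3)/2 = -5 + (-12 - 3)/2 = -5 + (1/2)*(-15) = -5 - 15/2 = -25/2 ≈ -12.500)
o(v) = -17/16 (o(v) = -(5/(-5) - 25/2/(-4))/2 = -(5*(-1/5) - 25/2*(-1/4))/2 = -(-1 + 25/8)/2 = -1/2*17/8 = -17/16)
(o(3) - 44)*(-26) = (-17/16 - 44)*(-26) = -721/16*(-26) = 9373/8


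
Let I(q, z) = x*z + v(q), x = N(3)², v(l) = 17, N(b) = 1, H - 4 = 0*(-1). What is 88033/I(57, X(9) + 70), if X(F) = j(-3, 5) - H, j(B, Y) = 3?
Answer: 88033/86 ≈ 1023.6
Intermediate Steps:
H = 4 (H = 4 + 0*(-1) = 4 + 0 = 4)
x = 1 (x = 1² = 1)
X(F) = -1 (X(F) = 3 - 1*4 = 3 - 4 = -1)
I(q, z) = 17 + z (I(q, z) = 1*z + 17 = z + 17 = 17 + z)
88033/I(57, X(9) + 70) = 88033/(17 + (-1 + 70)) = 88033/(17 + 69) = 88033/86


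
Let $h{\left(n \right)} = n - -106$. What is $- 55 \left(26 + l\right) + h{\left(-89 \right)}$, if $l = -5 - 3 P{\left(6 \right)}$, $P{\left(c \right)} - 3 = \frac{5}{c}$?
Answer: $- \frac{1011}{2} \approx -505.5$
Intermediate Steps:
$P{\left(c \right)} = 3 + \frac{5}{c}$
$h{\left(n \right)} = 106 + n$ ($h{\left(n \right)} = n + 106 = 106 + n$)
$l = - \frac{33}{2}$ ($l = -5 - 3 \left(3 + \frac{5}{6}\right) = -5 - \frac{23}{2} = - \frac{33}{2} \approx -16.5$)
$- 55 \left(26 + l\right) + h{\left(-89 \right)} = - 55 \left(26 - \frac{33}{2}\right) + \left(106 - 89\right) = \left(-55\right) \frac{19}{2} + 17 = - \frac{1045}{2} + 17 = - \frac{1011}{2}$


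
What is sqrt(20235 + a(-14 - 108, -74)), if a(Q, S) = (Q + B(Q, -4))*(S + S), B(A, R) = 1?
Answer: sqrt(38143) ≈ 195.30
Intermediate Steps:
a(Q, S) = 2*S*(1 + Q) (a(Q, S) = (Q + 1)*(S + S) = (1 + Q)*(2*S) = 2*S*(1 + Q))
sqrt(20235 + a(-14 - 108, -74)) = sqrt(20235 + 2*(-74)*(1 + (-14 - 108))) = sqrt(20235 + 2*(-74)*(1 - 122)) = sqrt(20235 + 2*(-74)*(-121)) = sqrt(20235 + 17908) = sqrt(38143)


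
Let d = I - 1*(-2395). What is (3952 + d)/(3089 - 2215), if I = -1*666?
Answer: 13/2 ≈ 6.5000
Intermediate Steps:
I = -666
d = 1729 (d = -666 - 1*(-2395) = -666 + 2395 = 1729)
(3952 + d)/(3089 - 2215) = (3952 + 1729)/(3089 - 2215) = 5681/874 = 5681*(1/874) = 13/2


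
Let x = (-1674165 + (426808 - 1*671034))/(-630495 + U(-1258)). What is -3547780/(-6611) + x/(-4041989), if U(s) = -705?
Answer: 9051463365283421099/16866667152904800 ≈ 536.65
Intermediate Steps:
x = 1918391/631200 (x = (-1674165 + (426808 - 1*671034))/(-630495 - 705) = (-1674165 + (426808 - 671034))/(-631200) = (-1674165 - 244226)*(-1/631200) = -1918391*(-1/631200) = 1918391/631200 ≈ 3.0393)
-3547780/(-6611) + x/(-4041989) = -3547780/(-6611) + (1918391/631200)/(-4041989) = -3547780*(-1/6611) + (1918391/631200)*(-1/4041989) = 3547780/6611 - 1918391/2551303456800 = 9051463365283421099/16866667152904800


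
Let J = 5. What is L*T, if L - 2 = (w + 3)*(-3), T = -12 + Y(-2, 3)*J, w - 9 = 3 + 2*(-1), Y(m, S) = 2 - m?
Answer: -296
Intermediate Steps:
w = 10 (w = 9 + (3 + 2*(-1)) = 9 + (3 - 2) = 9 + 1 = 10)
T = 8 (T = -12 + (2 - 1*(-2))*5 = -12 + (2 + 2)*5 = -12 + 4*5 = -12 + 20 = 8)
L = -37 (L = 2 + (10 + 3)*(-3) = 2 + 13*(-3) = 2 - 39 = -37)
L*T = -37*8 = -296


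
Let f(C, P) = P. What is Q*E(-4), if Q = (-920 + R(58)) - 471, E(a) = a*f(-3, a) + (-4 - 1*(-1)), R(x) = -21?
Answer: -18356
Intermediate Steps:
E(a) = -3 + a² (E(a) = a*a + (-4 - 1*(-1)) = a² + (-4 + 1) = a² - 3 = -3 + a²)
Q = -1412 (Q = (-920 - 21) - 471 = -941 - 471 = -1412)
Q*E(-4) = -1412*(-3 + (-4)²) = -1412*(-3 + 16) = -1412*13 = -18356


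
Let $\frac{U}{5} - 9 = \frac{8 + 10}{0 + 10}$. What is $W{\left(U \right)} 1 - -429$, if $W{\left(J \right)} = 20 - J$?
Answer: $395$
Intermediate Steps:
$U = 54$ ($U = 45 + 5 \frac{8 + 10}{0 + 10} = 45 + 5 \cdot \frac{18}{10} = 45 + 5 \cdot 18 \cdot \frac{1}{10} = 45 + 5 \cdot \frac{9}{5} = 45 + 9 = 54$)
$W{\left(U \right)} 1 - -429 = \left(20 - 54\right) 1 - -429 = \left(20 - 54\right) 1 + 429 = \left(-34\right) 1 + 429 = -34 + 429 = 395$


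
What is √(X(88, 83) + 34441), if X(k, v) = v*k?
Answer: 11*√345 ≈ 204.32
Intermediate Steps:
X(k, v) = k*v
√(X(88, 83) + 34441) = √(88*83 + 34441) = √(7304 + 34441) = √41745 = 11*√345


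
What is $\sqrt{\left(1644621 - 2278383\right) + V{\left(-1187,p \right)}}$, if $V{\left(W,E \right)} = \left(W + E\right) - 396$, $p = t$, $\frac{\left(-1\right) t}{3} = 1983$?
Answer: $i \sqrt{641294} \approx 800.81 i$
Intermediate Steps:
$t = -5949$ ($t = \left(-3\right) 1983 = -5949$)
$p = -5949$
$V{\left(W,E \right)} = -396 + E + W$ ($V{\left(W,E \right)} = \left(E + W\right) - 396 = -396 + E + W$)
$\sqrt{\left(1644621 - 2278383\right) + V{\left(-1187,p \right)}} = \sqrt{\left(1644621 - 2278383\right) - 7532} = \sqrt{-633762 - 7532} = \sqrt{-641294} = i \sqrt{641294}$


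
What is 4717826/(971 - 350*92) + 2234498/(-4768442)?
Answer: -1611890056081/10636691087 ≈ -151.54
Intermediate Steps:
4717826/(971 - 350*92) + 2234498/(-4768442) = 4717826/(971 - 32200) + 2234498*(-1/4768442) = 4717826/(-31229) - 159607/340603 = 4717826*(-1/31229) - 159607/340603 = -4717826/31229 - 159607/340603 = -1611890056081/10636691087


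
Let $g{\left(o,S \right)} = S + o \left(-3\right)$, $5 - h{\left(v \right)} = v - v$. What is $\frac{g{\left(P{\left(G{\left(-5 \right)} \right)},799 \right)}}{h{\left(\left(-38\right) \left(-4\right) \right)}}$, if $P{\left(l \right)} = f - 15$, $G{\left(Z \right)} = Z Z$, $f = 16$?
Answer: $\frac{796}{5} \approx 159.2$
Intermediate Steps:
$G{\left(Z \right)} = Z^{2}$
$h{\left(v \right)} = 5$ ($h{\left(v \right)} = 5 - \left(v - v\right) = 5 - 0 = 5 + 0 = 5$)
$P{\left(l \right)} = 1$ ($P{\left(l \right)} = 16 - 15 = 1$)
$g{\left(o,S \right)} = S - 3 o$
$\frac{g{\left(P{\left(G{\left(-5 \right)} \right)},799 \right)}}{h{\left(\left(-38\right) \left(-4\right) \right)}} = \frac{799 - 3}{5} = \left(799 - 3\right) \frac{1}{5} = 796 \cdot \frac{1}{5} = \frac{796}{5}$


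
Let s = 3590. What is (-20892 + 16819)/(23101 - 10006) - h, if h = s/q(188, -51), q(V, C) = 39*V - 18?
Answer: -12800162/15962805 ≈ -0.80187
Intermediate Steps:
q(V, C) = -18 + 39*V
h = 1795/3657 (h = 3590/(-18 + 39*188) = 3590/(-18 + 7332) = 3590/7314 = 3590*(1/7314) = 1795/3657 ≈ 0.49084)
(-20892 + 16819)/(23101 - 10006) - h = (-20892 + 16819)/(23101 - 10006) - 1*1795/3657 = -4073/13095 - 1795/3657 = -12800162/15962805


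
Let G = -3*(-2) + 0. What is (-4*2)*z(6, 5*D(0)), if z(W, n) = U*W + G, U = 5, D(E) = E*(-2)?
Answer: -288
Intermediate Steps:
D(E) = -2*E
G = 6 (G = 6 + 0 = 6)
z(W, n) = 6 + 5*W (z(W, n) = 5*W + 6 = 6 + 5*W)
(-4*2)*z(6, 5*D(0)) = (-4*2)*(6 + 5*6) = -8*(6 + 30) = -8*36 = -288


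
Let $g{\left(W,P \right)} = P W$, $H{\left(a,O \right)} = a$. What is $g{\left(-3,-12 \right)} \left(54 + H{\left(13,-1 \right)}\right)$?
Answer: $2412$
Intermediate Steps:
$g{\left(-3,-12 \right)} \left(54 + H{\left(13,-1 \right)}\right) = \left(-12\right) \left(-3\right) \left(54 + 13\right) = 36 \cdot 67 = 2412$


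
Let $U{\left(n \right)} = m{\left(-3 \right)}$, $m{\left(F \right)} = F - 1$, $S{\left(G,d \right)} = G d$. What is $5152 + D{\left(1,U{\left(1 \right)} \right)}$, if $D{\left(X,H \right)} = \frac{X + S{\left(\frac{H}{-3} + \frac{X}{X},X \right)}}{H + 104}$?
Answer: $\frac{154561}{30} \approx 5152.0$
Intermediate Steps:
$m{\left(F \right)} = -1 + F$
$U{\left(n \right)} = -4$ ($U{\left(n \right)} = -1 - 3 = -4$)
$D{\left(X,H \right)} = \frac{X + X \left(1 - \frac{H}{3}\right)}{104 + H}$ ($D{\left(X,H \right)} = \frac{X + \left(\frac{H}{-3} + \frac{X}{X}\right) X}{H + 104} = \frac{X + \left(H \left(- \frac{1}{3}\right) + 1\right) X}{104 + H} = \frac{X + \left(- \frac{H}{3} + 1\right) X}{104 + H} = \frac{X + \left(1 - \frac{H}{3}\right) X}{104 + H} = \frac{X + X \left(1 - \frac{H}{3}\right)}{104 + H}$)
$5152 + D{\left(1,U{\left(1 \right)} \right)} = 5152 + \frac{1}{3} \cdot 1 \frac{1}{104 - 4} \left(6 - -4\right) = 5152 + \frac{1}{3} \cdot 1 \cdot \frac{1}{100} \left(6 + 4\right) = 5152 + \frac{1}{3} \cdot 1 \cdot \frac{1}{100} \cdot 10 = 5152 + \frac{1}{30} = \frac{154561}{30}$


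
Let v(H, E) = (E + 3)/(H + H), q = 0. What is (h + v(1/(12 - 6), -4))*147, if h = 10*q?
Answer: -441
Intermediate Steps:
v(H, E) = (3 + E)/(2*H) (v(H, E) = (3 + E)/((2*H)) = (3 + E)*(1/(2*H)) = (3 + E)/(2*H))
h = 0 (h = 10*0 = 0)
(h + v(1/(12 - 6), -4))*147 = (0 + (3 - 4)/(2*(1/(12 - 6))))*147 = (0 + (½)*(-1)/1/6)*147 = (0 + (½)*(-1)/(⅙))*147 = (0 + (½)*6*(-1))*147 = (0 - 3)*147 = -3*147 = -441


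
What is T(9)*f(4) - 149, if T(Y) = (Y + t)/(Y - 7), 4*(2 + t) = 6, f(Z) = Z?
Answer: -132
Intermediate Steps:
t = -½ (t = -2 + (¼)*6 = -2 + 3/2 = -½ ≈ -0.50000)
T(Y) = (-½ + Y)/(-7 + Y) (T(Y) = (Y - ½)/(Y - 7) = (-½ + Y)/(-7 + Y))
T(9)*f(4) - 149 = ((-½ + 9)/(-7 + 9))*4 - 149 = ((17/2)/2)*4 - 149 = ((½)*(17/2))*4 - 149 = (17/4)*4 - 149 = 17 - 149 = -132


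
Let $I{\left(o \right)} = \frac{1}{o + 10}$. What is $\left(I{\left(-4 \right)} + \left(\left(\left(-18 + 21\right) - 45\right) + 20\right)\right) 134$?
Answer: $- \frac{8777}{3} \approx -2925.7$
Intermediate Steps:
$I{\left(o \right)} = \frac{1}{10 + o}$
$\left(I{\left(-4 \right)} + \left(\left(\left(-18 + 21\right) - 45\right) + 20\right)\right) 134 = \left(\frac{1}{10 - 4} + \left(\left(\left(-18 + 21\right) - 45\right) + 20\right)\right) 134 = \left(\frac{1}{6} + \left(\left(3 - 45\right) + 20\right)\right) 134 = \left(\frac{1}{6} + \left(-42 + 20\right)\right) 134 = \left(\frac{1}{6} - 22\right) 134 = \left(- \frac{131}{6}\right) 134 = - \frac{8777}{3}$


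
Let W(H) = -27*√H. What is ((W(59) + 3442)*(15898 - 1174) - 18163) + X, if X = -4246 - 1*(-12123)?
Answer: 50669722 - 397548*√59 ≈ 4.7616e+7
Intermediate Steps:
X = 7877 (X = -4246 + 12123 = 7877)
((W(59) + 3442)*(15898 - 1174) - 18163) + X = ((-27*√59 + 3442)*(15898 - 1174) - 18163) + 7877 = ((3442 - 27*√59)*14724 - 18163) + 7877 = ((50680008 - 397548*√59) - 18163) + 7877 = (50661845 - 397548*√59) + 7877 = 50669722 - 397548*√59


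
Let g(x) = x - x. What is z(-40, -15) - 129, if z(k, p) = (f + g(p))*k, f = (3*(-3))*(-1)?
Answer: -489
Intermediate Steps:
g(x) = 0
f = 9 (f = -9*(-1) = 9)
z(k, p) = 9*k (z(k, p) = (9 + 0)*k = 9*k)
z(-40, -15) - 129 = 9*(-40) - 129 = -360 - 129 = -489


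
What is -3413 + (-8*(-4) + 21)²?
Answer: -604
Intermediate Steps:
-3413 + (-8*(-4) + 21)² = -3413 + (32 + 21)² = -3413 + 53² = -3413 + 2809 = -604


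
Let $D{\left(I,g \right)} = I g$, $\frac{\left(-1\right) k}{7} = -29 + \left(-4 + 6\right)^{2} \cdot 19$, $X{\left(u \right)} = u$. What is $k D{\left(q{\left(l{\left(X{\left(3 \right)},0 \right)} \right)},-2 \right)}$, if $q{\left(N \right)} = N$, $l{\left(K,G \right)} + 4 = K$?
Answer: $-658$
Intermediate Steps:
$l{\left(K,G \right)} = -4 + K$
$k = -329$ ($k = - 7 \left(-29 + \left(-4 + 6\right)^{2} \cdot 19\right) = - 7 \left(-29 + 2^{2} \cdot 19\right) = - 7 \left(-29 + 4 \cdot 19\right) = - 7 \left(-29 + 76\right) = \left(-7\right) 47 = -329$)
$k D{\left(q{\left(l{\left(X{\left(3 \right)},0 \right)} \right)},-2 \right)} = - 329 \left(-4 + 3\right) \left(-2\right) = - 329 \left(\left(-1\right) \left(-2\right)\right) = \left(-329\right) 2 = -658$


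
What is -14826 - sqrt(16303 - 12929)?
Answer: -14826 - sqrt(3374) ≈ -14884.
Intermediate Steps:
-14826 - sqrt(16303 - 12929) = -14826 - sqrt(3374)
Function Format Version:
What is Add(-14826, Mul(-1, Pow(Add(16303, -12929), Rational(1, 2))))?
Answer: Add(-14826, Mul(-1, Pow(3374, Rational(1, 2)))) ≈ -14884.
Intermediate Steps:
Add(-14826, Mul(-1, Pow(Add(16303, -12929), Rational(1, 2)))) = Add(-14826, Mul(-1, Pow(3374, Rational(1, 2))))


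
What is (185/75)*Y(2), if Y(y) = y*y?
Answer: 148/15 ≈ 9.8667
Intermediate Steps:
Y(y) = y²
(185/75)*Y(2) = (185/75)*2² = (185*(1/75))*4 = (37/15)*4 = 148/15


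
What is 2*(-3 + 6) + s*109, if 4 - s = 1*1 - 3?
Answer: 660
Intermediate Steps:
s = 6 (s = 4 - (1*1 - 3) = 4 - (1 - 3) = 4 - 1*(-2) = 4 + 2 = 6)
2*(-3 + 6) + s*109 = 2*(-3 + 6) + 6*109 = 2*3 + 654 = 6 + 654 = 660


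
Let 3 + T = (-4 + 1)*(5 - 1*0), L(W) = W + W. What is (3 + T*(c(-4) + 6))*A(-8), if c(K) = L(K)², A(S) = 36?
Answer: -45252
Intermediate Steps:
L(W) = 2*W
c(K) = 4*K² (c(K) = (2*K)² = 4*K²)
T = -18 (T = -3 + (-4 + 1)*(5 - 1*0) = -3 - 3*(5 + 0) = -3 - 3*5 = -3 - 15 = -18)
(3 + T*(c(-4) + 6))*A(-8) = (3 - 18*(4*(-4)² + 6))*36 = (3 - 18*(4*16 + 6))*36 = (3 - 18*(64 + 6))*36 = (3 - 18*70)*36 = (3 - 1260)*36 = -1257*36 = -45252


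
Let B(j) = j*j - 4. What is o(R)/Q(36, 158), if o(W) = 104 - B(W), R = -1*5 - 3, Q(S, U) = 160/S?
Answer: 99/10 ≈ 9.9000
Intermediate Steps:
R = -8 (R = -5 - 3 = -8)
B(j) = -4 + j² (B(j) = j² - 4 = -4 + j²)
o(W) = 108 - W² (o(W) = 104 - (-4 + W²) = 104 + (4 - W²) = 108 - W²)
o(R)/Q(36, 158) = (108 - 1*(-8)²)/((160/36)) = (108 - 1*64)/((160*(1/36))) = (108 - 64)/(40/9) = 44*(9/40) = 99/10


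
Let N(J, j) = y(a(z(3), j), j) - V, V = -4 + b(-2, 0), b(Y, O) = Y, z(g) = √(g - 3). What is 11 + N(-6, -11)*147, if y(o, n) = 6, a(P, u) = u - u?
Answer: 1775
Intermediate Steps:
z(g) = √(-3 + g)
a(P, u) = 0
V = -6 (V = -4 - 2 = -6)
N(J, j) = 12 (N(J, j) = 6 - 1*(-6) = 6 + 6 = 12)
11 + N(-6, -11)*147 = 11 + 12*147 = 11 + 1764 = 1775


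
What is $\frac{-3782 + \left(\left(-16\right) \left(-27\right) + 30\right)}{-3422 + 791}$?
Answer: $\frac{3320}{2631} \approx 1.2619$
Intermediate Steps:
$\frac{-3782 + \left(\left(-16\right) \left(-27\right) + 30\right)}{-3422 + 791} = \frac{-3782 + \left(432 + 30\right)}{-2631} = \left(-3782 + 462\right) \left(- \frac{1}{2631}\right) = \left(-3320\right) \left(- \frac{1}{2631}\right) = \frac{3320}{2631}$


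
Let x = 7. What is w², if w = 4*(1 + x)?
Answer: 1024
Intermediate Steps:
w = 32 (w = 4*(1 + 7) = 4*8 = 32)
w² = 32² = 1024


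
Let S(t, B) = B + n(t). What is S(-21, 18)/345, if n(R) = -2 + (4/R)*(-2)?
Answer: 344/7245 ≈ 0.047481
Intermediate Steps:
n(R) = -2 - 8/R
S(t, B) = -2 + B - 8/t (S(t, B) = B + (-2 - 8/t) = -2 + B - 8/t)
S(-21, 18)/345 = (-2 + 18 - 8/(-21))/345 = (-2 + 18 - 8*(-1/21))*(1/345) = (-2 + 18 + 8/21)*(1/345) = (344/21)*(1/345) = 344/7245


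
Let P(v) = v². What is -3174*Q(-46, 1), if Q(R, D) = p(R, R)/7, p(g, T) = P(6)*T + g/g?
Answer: 5252970/7 ≈ 7.5042e+5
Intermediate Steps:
p(g, T) = 1 + 36*T (p(g, T) = 6²*T + g/g = 36*T + 1 = 1 + 36*T)
Q(R, D) = ⅐ + 36*R/7 (Q(R, D) = (1 + 36*R)/7 = (1 + 36*R)*(⅐) = ⅐ + 36*R/7)
-3174*Q(-46, 1) = -3174*(⅐ + (36/7)*(-46)) = -3174*(⅐ - 1656/7) = -3174*(-1655/7) = 5252970/7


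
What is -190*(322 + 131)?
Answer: -86070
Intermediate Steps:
-190*(322 + 131) = -190*453 = -86070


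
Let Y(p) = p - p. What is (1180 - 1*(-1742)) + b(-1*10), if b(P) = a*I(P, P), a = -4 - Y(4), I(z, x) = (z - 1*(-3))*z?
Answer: 2642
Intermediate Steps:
I(z, x) = z*(3 + z) (I(z, x) = (z + 3)*z = (3 + z)*z = z*(3 + z))
Y(p) = 0
a = -4 (a = -4 - 1*0 = -4 + 0 = -4)
b(P) = -4*P*(3 + P)
(1180 - 1*(-1742)) + b(-1*10) = (1180 - 1*(-1742)) - 4*(-1*10)*(3 - 1*10) = (1180 + 1742) - 4*(-10)*(3 - 10) = 2922 - 4*(-10)*(-7) = 2922 - 280 = 2642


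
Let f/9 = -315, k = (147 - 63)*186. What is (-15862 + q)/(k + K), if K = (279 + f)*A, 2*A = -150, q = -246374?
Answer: -1681/1329 ≈ -1.2649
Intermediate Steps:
k = 15624 (k = 84*186 = 15624)
A = -75 (A = (½)*(-150) = -75)
f = -2835 (f = 9*(-315) = -2835)
K = 191700 (K = (279 - 2835)*(-75) = -2556*(-75) = 191700)
(-15862 + q)/(k + K) = (-15862 - 246374)/(15624 + 191700) = -262236/207324 = -262236*1/207324 = -1681/1329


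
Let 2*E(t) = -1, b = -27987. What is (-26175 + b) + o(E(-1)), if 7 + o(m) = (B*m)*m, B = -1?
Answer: -216677/4 ≈ -54169.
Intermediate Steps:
E(t) = -1/2 (E(t) = (1/2)*(-1) = -1/2)
o(m) = -7 - m**2 (o(m) = -7 + (-m)*m = -7 - m**2)
(-26175 + b) + o(E(-1)) = (-26175 - 27987) + (-7 - (-1/2)**2) = -54162 + (-7 - 1*1/4) = -54162 + (-7 - 1/4) = -54162 - 29/4 = -216677/4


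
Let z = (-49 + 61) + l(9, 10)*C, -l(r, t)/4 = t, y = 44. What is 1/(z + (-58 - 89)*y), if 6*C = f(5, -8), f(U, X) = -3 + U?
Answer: -3/19408 ≈ -0.00015458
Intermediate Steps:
l(r, t) = -4*t
C = 1/3 (C = (-3 + 5)/6 = (1/6)*2 = 1/3 ≈ 0.33333)
z = -4/3 (z = (-49 + 61) - 4*10*(1/3) = 12 - 40*1/3 = 12 - 40/3 = -4/3 ≈ -1.3333)
1/(z + (-58 - 89)*y) = 1/(-4/3 + (-58 - 89)*44) = 1/(-4/3 - 147*44) = 1/(-4/3 - 6468) = 1/(-19408/3) = -3/19408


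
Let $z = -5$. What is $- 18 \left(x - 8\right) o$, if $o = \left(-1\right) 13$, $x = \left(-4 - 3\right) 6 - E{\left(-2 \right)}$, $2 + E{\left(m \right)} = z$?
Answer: $-10062$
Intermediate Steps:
$E{\left(m \right)} = -7$ ($E{\left(m \right)} = -2 - 5 = -7$)
$x = -35$ ($x = \left(-4 - 3\right) 6 - -7 = \left(-7\right) 6 + 7 = -42 + 7 = -35$)
$o = -13$
$- 18 \left(x - 8\right) o = - 18 \left(-35 - 8\right) \left(-13\right) = \left(-18\right) \left(-43\right) \left(-13\right) = 774 \left(-13\right) = -10062$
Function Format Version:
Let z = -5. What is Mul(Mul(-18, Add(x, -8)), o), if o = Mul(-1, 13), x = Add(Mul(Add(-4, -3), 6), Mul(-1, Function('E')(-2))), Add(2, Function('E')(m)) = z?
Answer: -10062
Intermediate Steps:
Function('E')(m) = -7 (Function('E')(m) = Add(-2, -5) = -7)
x = -35 (x = Add(Mul(Add(-4, -3), 6), Mul(-1, -7)) = Add(Mul(-7, 6), 7) = Add(-42, 7) = -35)
o = -13
Mul(Mul(-18, Add(x, -8)), o) = Mul(Mul(-18, Add(-35, -8)), -13) = Mul(Mul(-18, -43), -13) = Mul(774, -13) = -10062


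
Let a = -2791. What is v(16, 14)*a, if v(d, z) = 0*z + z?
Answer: -39074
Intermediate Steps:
v(d, z) = z (v(d, z) = 0 + z = z)
v(16, 14)*a = 14*(-2791) = -39074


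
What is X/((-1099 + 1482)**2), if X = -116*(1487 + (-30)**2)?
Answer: -276892/146689 ≈ -1.8876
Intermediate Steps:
X = -276892 (X = -116*(1487 + 900) = -116*2387 = -276892)
X/((-1099 + 1482)**2) = -276892/(-1099 + 1482)**2 = -276892/(383**2) = -276892/146689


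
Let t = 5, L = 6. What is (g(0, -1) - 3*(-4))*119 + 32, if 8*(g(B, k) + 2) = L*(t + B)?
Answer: 6673/4 ≈ 1668.3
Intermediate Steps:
g(B, k) = 7/4 + 3*B/4 (g(B, k) = -2 + (6*(5 + B))/8 = -2 + (30 + 6*B)/8 = -2 + (15/4 + 3*B/4) = 7/4 + 3*B/4)
(g(0, -1) - 3*(-4))*119 + 32 = ((7/4 + (3/4)*0) - 3*(-4))*119 + 32 = ((7/4 + 0) + 12)*119 + 32 = (7/4 + 12)*119 + 32 = (55/4)*119 + 32 = 6545/4 + 32 = 6673/4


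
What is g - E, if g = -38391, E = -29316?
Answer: -9075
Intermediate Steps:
g - E = -38391 - 1*(-29316) = -38391 + 29316 = -9075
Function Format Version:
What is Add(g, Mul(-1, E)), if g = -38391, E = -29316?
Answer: -9075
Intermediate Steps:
Add(g, Mul(-1, E)) = Add(-38391, Mul(-1, -29316)) = Add(-38391, 29316) = -9075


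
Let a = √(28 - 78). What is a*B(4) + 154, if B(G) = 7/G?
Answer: 154 + 35*I*√2/4 ≈ 154.0 + 12.374*I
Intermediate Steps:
a = 5*I*√2 (a = √(-50) = 5*I*√2 ≈ 7.0711*I)
a*B(4) + 154 = (5*I*√2)*(7/4) + 154 = 35*I*√2/4 + 154 = 154 + 35*I*√2/4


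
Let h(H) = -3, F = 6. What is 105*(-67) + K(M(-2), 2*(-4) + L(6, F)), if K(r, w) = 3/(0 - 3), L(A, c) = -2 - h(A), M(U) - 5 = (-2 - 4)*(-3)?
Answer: -7036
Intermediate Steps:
M(U) = 23 (M(U) = 5 + (-2 - 4)*(-3) = 5 - 6*(-3) = 5 + 18 = 23)
L(A, c) = 1 (L(A, c) = -2 - 1*(-3) = -2 + 3 = 1)
K(r, w) = -1 (K(r, w) = 3/(-3) = 3*(-⅓) = -1)
105*(-67) + K(M(-2), 2*(-4) + L(6, F)) = 105*(-67) - 1 = -7035 - 1 = -7036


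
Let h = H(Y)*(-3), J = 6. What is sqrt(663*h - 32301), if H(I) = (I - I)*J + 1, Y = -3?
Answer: 3*I*sqrt(3810) ≈ 185.18*I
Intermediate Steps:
H(I) = 1 (H(I) = (I - I)*6 + 1 = 0*6 + 1 = 0 + 1 = 1)
h = -3 (h = 1*(-3) = -3)
sqrt(663*h - 32301) = sqrt(663*(-3) - 32301) = sqrt(-1989 - 32301) = sqrt(-34290) = 3*I*sqrt(3810)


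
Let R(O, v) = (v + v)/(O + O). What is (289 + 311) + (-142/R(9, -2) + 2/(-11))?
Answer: 13627/11 ≈ 1238.8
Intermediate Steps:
R(O, v) = v/O (R(O, v) = (2*v)/((2*O)) = (2*v)*(1/(2*O)) = v/O)
(289 + 311) + (-142/R(9, -2) + 2/(-11)) = (289 + 311) + (-142/((-2/9)) + 2/(-11)) = 600 + (-142/((-2*⅑)) + 2*(-1/11)) = 600 + (-142/(-2/9) - 2/11) = 600 + (-142*(-9/2) - 2/11) = 600 + (639 - 2/11) = 600 + 7027/11 = 13627/11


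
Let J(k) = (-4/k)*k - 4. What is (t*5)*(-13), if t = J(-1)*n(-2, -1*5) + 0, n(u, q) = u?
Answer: -1040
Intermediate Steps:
J(k) = -8 (J(k) = -4 - 4 = -8)
t = 16 (t = -8*(-2) + 0 = 16 + 0 = 16)
(t*5)*(-13) = (16*5)*(-13) = 80*(-13) = -1040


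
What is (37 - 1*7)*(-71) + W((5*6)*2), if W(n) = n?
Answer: -2070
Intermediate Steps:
(37 - 1*7)*(-71) + W((5*6)*2) = (37 - 1*7)*(-71) + (5*6)*2 = (37 - 7)*(-71) + 30*2 = 30*(-71) + 60 = -2130 + 60 = -2070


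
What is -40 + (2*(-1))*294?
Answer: -628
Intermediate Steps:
-40 + (2*(-1))*294 = -40 - 2*294 = -40 - 588 = -628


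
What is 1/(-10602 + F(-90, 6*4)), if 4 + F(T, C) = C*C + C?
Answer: -1/10006 ≈ -9.9940e-5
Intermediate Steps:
F(T, C) = -4 + C + C² (F(T, C) = -4 + (C*C + C) = -4 + (C² + C) = -4 + (C + C²) = -4 + C + C²)
1/(-10602 + F(-90, 6*4)) = 1/(-10602 + (-4 + 6*4 + (6*4)²)) = 1/(-10602 + (-4 + 24 + 24²)) = 1/(-10602 + (-4 + 24 + 576)) = 1/(-10602 + 596) = 1/(-10006) = -1/10006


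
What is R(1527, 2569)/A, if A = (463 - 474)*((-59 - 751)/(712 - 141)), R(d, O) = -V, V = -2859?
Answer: 544163/2970 ≈ 183.22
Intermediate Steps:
R(d, O) = 2859 (R(d, O) = -1*(-2859) = 2859)
A = 8910/571 (A = -(-8910)/571 = -11*(-810/571) = 8910/571 ≈ 15.604)
R(1527, 2569)/A = 2859/(8910/571) = 2859*(571/8910) = 544163/2970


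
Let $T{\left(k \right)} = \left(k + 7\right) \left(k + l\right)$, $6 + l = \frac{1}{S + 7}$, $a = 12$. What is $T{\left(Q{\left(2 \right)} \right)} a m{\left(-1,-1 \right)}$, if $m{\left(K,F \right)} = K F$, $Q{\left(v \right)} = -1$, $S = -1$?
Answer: $-492$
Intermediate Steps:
$l = - \frac{35}{6}$ ($l = -6 + \frac{1}{-1 + 7} = -6 + \frac{1}{6} = - \frac{35}{6} \approx -5.8333$)
$T{\left(k \right)} = \left(7 + k\right) \left(- \frac{35}{6} + k\right)$ ($T{\left(k \right)} = \left(k + 7\right) \left(k - \frac{35}{6}\right) = \left(7 + k\right) \left(- \frac{35}{6} + k\right)$)
$m{\left(K,F \right)} = F K$
$T{\left(Q{\left(2 \right)} \right)} a m{\left(-1,-1 \right)} = \left(- \frac{245}{6} + \left(-1\right)^{2} + \frac{7}{6} \left(-1\right)\right) 12 \left(\left(-1\right) \left(-1\right)\right) = \left(- \frac{245}{6} + 1 - \frac{7}{6}\right) 12 \cdot 1 = \left(-41\right) 12 \cdot 1 = \left(-492\right) 1 = -492$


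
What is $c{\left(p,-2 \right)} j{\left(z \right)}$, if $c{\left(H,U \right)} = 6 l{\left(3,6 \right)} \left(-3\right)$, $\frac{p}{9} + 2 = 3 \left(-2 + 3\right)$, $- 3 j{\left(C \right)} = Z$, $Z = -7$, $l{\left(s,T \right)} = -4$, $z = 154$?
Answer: $168$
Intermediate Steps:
$j{\left(C \right)} = \frac{7}{3}$ ($j{\left(C \right)} = \left(- \frac{1}{3}\right) \left(-7\right) = \frac{7}{3}$)
$p = 9$ ($p = -18 + 9 \cdot 3 \left(-2 + 3\right) = -18 + 9 \cdot 3 \cdot 1 = -18 + 9 \cdot 3 = -18 + 27 = 9$)
$c{\left(H,U \right)} = 72$ ($c{\left(H,U \right)} = 6 \left(-4\right) \left(-3\right) = \left(-24\right) \left(-3\right) = 72$)
$c{\left(p,-2 \right)} j{\left(z \right)} = 72 \cdot \frac{7}{3} = 168$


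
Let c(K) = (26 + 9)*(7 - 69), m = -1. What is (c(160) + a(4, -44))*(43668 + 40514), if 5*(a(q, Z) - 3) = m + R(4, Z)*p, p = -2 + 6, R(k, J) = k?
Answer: -182169848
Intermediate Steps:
c(K) = -2170 (c(K) = 35*(-62) = -2170)
p = 4
a(q, Z) = 6 (a(q, Z) = 3 + (-1 + 4*4)/5 = 3 + (-1 + 16)/5 = 3 + (⅕)*15 = 3 + 3 = 6)
(c(160) + a(4, -44))*(43668 + 40514) = (-2170 + 6)*(43668 + 40514) = -2164*84182 = -182169848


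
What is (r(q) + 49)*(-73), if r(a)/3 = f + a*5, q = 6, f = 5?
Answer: -11242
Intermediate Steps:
r(a) = 15 + 15*a (r(a) = 3*(5 + a*5) = 3*(5 + 5*a) = 15 + 15*a)
(r(q) + 49)*(-73) = ((15 + 15*6) + 49)*(-73) = ((15 + 90) + 49)*(-73) = (105 + 49)*(-73) = 154*(-73) = -11242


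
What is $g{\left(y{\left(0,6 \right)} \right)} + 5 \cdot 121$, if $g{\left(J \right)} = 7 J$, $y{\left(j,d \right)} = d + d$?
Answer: $689$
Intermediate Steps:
$y{\left(j,d \right)} = 2 d$
$g{\left(y{\left(0,6 \right)} \right)} + 5 \cdot 121 = 7 \cdot 2 \cdot 6 + 5 \cdot 121 = 7 \cdot 12 + 605 = 84 + 605 = 689$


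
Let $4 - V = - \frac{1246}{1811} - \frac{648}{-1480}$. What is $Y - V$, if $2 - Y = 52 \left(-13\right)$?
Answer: $\frac{225729771}{335035} \approx 673.75$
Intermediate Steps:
$V = \frac{1423959}{335035}$ ($V = 4 - \left(- \frac{1246}{1811} - \frac{648}{-1480}\right) = 4 - \left(\left(-1246\right) \frac{1}{1811} - - \frac{81}{185}\right) = 4 - \left(- \frac{1246}{1811} + \frac{81}{185}\right) = 4 - - \frac{83819}{335035} = 4 + \frac{83819}{335035} = \frac{1423959}{335035} \approx 4.2502$)
$Y = 678$ ($Y = 2 - 52 \left(-13\right) = 2 - -676 = 2 + 676 = 678$)
$Y - V = 678 - \frac{1423959}{335035} = \frac{225729771}{335035}$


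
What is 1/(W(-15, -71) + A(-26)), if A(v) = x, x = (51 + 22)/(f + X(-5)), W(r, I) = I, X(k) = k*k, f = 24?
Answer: -49/3406 ≈ -0.014386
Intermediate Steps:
X(k) = k²
x = 73/49 (x = (51 + 22)/(24 + (-5)²) = 73/(24 + 25) = 73/49 ≈ 1.4898)
A(v) = 73/49
1/(W(-15, -71) + A(-26)) = 1/(-71 + 73/49) = 1/(-3406/49) = -49/3406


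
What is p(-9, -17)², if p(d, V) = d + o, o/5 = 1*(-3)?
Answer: 576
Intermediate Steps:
o = -15 (o = 5*(1*(-3)) = 5*(-3) = -15)
p(d, V) = -15 + d (p(d, V) = d - 15 = -15 + d)
p(-9, -17)² = (-15 - 9)² = (-24)² = 576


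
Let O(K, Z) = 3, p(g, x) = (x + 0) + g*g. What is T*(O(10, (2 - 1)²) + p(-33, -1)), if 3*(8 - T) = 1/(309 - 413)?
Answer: 2724227/312 ≈ 8731.5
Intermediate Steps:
p(g, x) = x + g²
T = 2497/312 (T = 8 - 1/(3*(309 - 413)) = 8 - ⅓/(-104) = 8 - ⅓*(-1/104) = 8 + 1/312 = 2497/312 ≈ 8.0032)
T*(O(10, (2 - 1)²) + p(-33, -1)) = 2497*(3 + (-1 + (-33)²))/312 = 2497*(3 + (-1 + 1089))/312 = 2497*(3 + 1088)/312 = (2497/312)*1091 = 2724227/312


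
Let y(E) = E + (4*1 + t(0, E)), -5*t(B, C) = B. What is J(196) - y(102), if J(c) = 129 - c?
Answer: -173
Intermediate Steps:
t(B, C) = -B/5
y(E) = 4 + E (y(E) = E + (4*1 - ⅕*0) = E + (4 + 0) = E + 4 = 4 + E)
J(196) - y(102) = (129 - 1*196) - (4 + 102) = (129 - 196) - 1*106 = -67 - 106 = -173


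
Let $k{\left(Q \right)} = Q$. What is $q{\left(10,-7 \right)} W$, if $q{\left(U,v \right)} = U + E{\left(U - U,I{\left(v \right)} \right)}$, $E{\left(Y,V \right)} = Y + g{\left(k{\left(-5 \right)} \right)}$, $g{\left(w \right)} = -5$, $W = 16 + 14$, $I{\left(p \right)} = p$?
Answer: $150$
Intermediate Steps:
$W = 30$
$E{\left(Y,V \right)} = -5 + Y$ ($E{\left(Y,V \right)} = Y - 5 = -5 + Y$)
$q{\left(U,v \right)} = -5 + U$ ($q{\left(U,v \right)} = U + \left(-5 + \left(U - U\right)\right) = U + \left(-5 + 0\right) = U - 5 = -5 + U$)
$q{\left(10,-7 \right)} W = \left(-5 + 10\right) 30 = 5 \cdot 30 = 150$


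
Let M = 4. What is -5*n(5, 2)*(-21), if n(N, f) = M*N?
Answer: 2100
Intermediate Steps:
n(N, f) = 4*N
-5*n(5, 2)*(-21) = -20*5*(-21) = -5*20*(-21) = -100*(-21) = 2100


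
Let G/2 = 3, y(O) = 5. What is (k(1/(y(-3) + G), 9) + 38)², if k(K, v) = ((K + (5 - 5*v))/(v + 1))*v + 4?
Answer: 447561/12100 ≈ 36.989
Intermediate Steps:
G = 6 (G = 2*3 = 6)
k(K, v) = 4 + v*(5 + K - 5*v)/(1 + v) (k(K, v) = ((5 + K - 5*v)/(1 + v))*v + 4 = v*(5 + K - 5*v)/(1 + v) + 4 = 4 + v*(5 + K - 5*v)/(1 + v))
(k(1/(y(-3) + G), 9) + 38)² = ((4 - 5*9² + 9*9 + 9/(5 + 6))/(1 + 9) + 38)² = ((4 - 5*81 + 81 + 9/11)/10 + 38)² = ((4 - 405 + 81 + (1/11)*9)/10 + 38)² = ((4 - 405 + 81 + 9/11)/10 + 38)² = ((⅒)*(-3511/11) + 38)² = (-3511/110 + 38)² = (669/110)² = 447561/12100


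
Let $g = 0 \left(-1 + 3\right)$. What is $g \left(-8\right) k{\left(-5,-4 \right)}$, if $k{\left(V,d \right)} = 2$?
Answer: $0$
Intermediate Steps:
$g = 0$ ($g = 0 \cdot 2 = 0$)
$g \left(-8\right) k{\left(-5,-4 \right)} = 0 \left(-8\right) 2 = 0 \cdot 2 = 0$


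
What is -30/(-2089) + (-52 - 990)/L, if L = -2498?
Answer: 1125839/2609161 ≈ 0.43149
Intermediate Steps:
-30/(-2089) + (-52 - 990)/L = -30/(-2089) + (-52 - 990)/(-2498) = -30*(-1/2089) - 1042*(-1/2498) = 30/2089 + 521/1249 = 1125839/2609161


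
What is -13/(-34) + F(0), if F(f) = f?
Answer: 13/34 ≈ 0.38235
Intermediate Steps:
-13/(-34) + F(0) = -13/(-34) + 0 = -13*(-1/34) + 0 = 13/34 + 0 = 13/34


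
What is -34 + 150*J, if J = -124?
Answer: -18634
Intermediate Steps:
-34 + 150*J = -34 + 150*(-124) = -34 - 18600 = -18634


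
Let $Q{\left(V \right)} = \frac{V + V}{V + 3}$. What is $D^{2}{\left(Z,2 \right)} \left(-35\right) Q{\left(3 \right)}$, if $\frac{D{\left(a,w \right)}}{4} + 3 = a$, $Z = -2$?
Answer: $-14000$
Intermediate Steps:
$D{\left(a,w \right)} = -12 + 4 a$
$Q{\left(V \right)} = \frac{2 V}{3 + V}$
$D^{2}{\left(Z,2 \right)} \left(-35\right) Q{\left(3 \right)} = \left(-12 + 4 \left(-2\right)\right)^{2} \left(-35\right) 2 \cdot 3 \frac{1}{3 + 3} = \left(-12 - 8\right)^{2} \left(-35\right) 2 \cdot 3 \cdot \frac{1}{6} = \left(-20\right)^{2} \left(-35\right) 2 \cdot 3 \cdot \frac{1}{6} = 400 \left(-35\right) 1 = \left(-14000\right) 1 = -14000$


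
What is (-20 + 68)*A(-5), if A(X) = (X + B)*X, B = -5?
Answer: 2400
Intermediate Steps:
A(X) = X*(-5 + X) (A(X) = (X - 5)*X = (-5 + X)*X = X*(-5 + X))
(-20 + 68)*A(-5) = (-20 + 68)*(-5*(-5 - 5)) = 48*(-5*(-10)) = 48*50 = 2400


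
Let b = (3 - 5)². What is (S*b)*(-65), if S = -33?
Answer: 8580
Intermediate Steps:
b = 4 (b = (-2)² = 4)
(S*b)*(-65) = -33*4*(-65) = -132*(-65) = 8580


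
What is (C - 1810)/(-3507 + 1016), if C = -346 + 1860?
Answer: 296/2491 ≈ 0.11883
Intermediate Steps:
C = 1514
(C - 1810)/(-3507 + 1016) = (1514 - 1810)/(-3507 + 1016) = -296/(-2491) = -296*(-1/2491) = 296/2491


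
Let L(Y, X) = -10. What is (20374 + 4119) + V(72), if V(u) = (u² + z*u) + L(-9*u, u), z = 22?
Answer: 31251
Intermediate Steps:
V(u) = -10 + u² + 22*u (V(u) = (u² + 22*u) - 10 = -10 + u² + 22*u)
(20374 + 4119) + V(72) = (20374 + 4119) + (-10 + 72² + 22*72) = 24493 + (-10 + 5184 + 1584) = 24493 + 6758 = 31251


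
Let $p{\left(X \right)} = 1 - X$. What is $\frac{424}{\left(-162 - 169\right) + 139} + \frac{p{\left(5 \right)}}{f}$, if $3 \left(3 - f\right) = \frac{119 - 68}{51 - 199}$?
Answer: $- \frac{38641}{11064} \approx -3.4925$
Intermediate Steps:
$f = \frac{461}{148}$ ($f = 3 - \frac{\left(119 - 68\right) \frac{1}{51 - 199}}{3} = 3 - \frac{51 \frac{1}{-148}}{3} = 3 - \frac{51 \left(- \frac{1}{148}\right)}{3} = 3 - - \frac{17}{148} = 3 + \frac{17}{148} = \frac{461}{148} \approx 3.1149$)
$\frac{424}{\left(-162 - 169\right) + 139} + \frac{p{\left(5 \right)}}{f} = \frac{424}{\left(-162 - 169\right) + 139} + \frac{1 - 5}{\frac{461}{148}} = \frac{424}{-331 + 139} + \left(1 - 5\right) \frac{148}{461} = \frac{424}{-192} - \frac{592}{461} = 424 \left(- \frac{1}{192}\right) - \frac{592}{461} = - \frac{53}{24} - \frac{592}{461} = - \frac{38641}{11064}$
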